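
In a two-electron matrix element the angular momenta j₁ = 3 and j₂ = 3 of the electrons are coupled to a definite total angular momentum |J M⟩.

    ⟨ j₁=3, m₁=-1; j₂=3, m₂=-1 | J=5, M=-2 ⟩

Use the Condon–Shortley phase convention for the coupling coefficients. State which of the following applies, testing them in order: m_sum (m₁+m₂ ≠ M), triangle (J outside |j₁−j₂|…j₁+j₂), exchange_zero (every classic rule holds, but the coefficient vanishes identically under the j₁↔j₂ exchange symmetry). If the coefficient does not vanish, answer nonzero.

m-sum: m₁+m₂ = -1+(-1) = -2, M = -2  ✓
triangle: |j₁−j₂| = 0 ≤ J = 5 ≤ j₁+j₂ = 6  ✓
exchange: j₁=j₂ and m₁=m₂, and (−1)^(j₁+j₂−J) = (−1)^1 = −1 forces ⟨j₁m₁;j₂m₂|JM⟩ = −⟨j₂m₂;j₁m₁|JM⟩ = −⟨j₁m₁;j₂m₂|JM⟩ ⇒ the coefficient vanishes identically
Racah sum check: Σ_k collapses to 0 ⇒ CG = 0

exchange_zero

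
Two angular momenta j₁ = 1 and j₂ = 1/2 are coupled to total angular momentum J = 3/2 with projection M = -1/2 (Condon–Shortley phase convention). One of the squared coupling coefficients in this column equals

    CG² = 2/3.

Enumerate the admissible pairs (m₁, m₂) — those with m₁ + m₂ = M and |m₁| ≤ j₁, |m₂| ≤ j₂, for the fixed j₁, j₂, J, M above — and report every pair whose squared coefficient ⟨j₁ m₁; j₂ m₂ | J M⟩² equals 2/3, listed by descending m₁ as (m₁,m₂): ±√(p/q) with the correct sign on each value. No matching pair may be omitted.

Admissible pairs with m₁+m₂ = M = -1/2: (-1,1/2), (0,-1/2)
  (m₁,m₂)=(0,-1/2): CG² = 2/3, CG = +√(2/3)   ← matches the target
  (m₁,m₂)=(-1,1/2): CG² = 1/3, CG = +√(1/3)
Pairs with CG² = 2/3: (0,-1/2): +√(2/3)

(0,-1/2): +√(2/3)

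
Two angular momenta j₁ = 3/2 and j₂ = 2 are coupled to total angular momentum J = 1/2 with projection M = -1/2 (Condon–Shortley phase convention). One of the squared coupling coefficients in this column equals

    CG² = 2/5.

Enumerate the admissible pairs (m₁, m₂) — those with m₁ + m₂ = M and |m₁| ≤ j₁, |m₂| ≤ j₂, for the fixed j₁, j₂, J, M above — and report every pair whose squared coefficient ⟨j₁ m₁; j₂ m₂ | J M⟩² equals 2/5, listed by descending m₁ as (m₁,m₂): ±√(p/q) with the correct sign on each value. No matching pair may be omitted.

Admissible pairs with m₁+m₂ = M = -1/2: (-3/2,1), (-1/2,0), (1/2,-1), (3/2,-2)
  (m₁,m₂)=(3/2,-2): CG² = 2/5, CG = +√(2/5)   ← matches the target
  (m₁,m₂)=(1/2,-1): CG² = 3/10, CG = −√(3/10)
  (m₁,m₂)=(-1/2,0): CG² = 1/5, CG = +√(1/5)
  (m₁,m₂)=(-3/2,1): CG² = 1/10, CG = −√(1/10)
Pairs with CG² = 2/5: (3/2,-2): +√(2/5)

(3/2,-2): +√(2/5)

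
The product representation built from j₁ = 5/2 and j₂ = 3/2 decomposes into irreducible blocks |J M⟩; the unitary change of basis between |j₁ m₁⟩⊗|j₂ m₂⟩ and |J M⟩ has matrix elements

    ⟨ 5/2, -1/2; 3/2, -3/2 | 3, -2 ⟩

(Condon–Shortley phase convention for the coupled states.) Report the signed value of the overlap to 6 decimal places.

triangle: 1!·4!·2!/8! = 48/40320
(j±m)!: 2!·3!·0!·3!·1!·5! = 8640
prefactor² = (2J+1)·Δ·N² = 72
  k=0: +1/(0!·1!·3!·0!·1!·2!) = 1/12
Σ = 1/12  ⇒  CG² = 72·(1/12)² = 1/2
CG = +√(1/2) = +0.707107

+√(1/2) = +0.707107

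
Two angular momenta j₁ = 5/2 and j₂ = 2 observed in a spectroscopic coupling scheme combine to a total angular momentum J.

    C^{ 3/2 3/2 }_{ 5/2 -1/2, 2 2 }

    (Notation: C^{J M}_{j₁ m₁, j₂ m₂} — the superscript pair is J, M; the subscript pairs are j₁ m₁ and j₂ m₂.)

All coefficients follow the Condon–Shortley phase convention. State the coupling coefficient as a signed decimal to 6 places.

−√(4/35) = -0.338062

triangle: 3!×2!×1!/7! = 12/5040
(j±m)!: 2!×3!×4!×0!×3!×0! = 1728
prefactor² = (2J+1)×Δ×N² = 576/35
  k=3: −1/(3!×0!×0!×1!×2!×0!) = -1/12
Σ = -1/12  ⇒  CG² = 576/35×(-1/12)² = 4/35
CG = −√(4/35) = -0.338062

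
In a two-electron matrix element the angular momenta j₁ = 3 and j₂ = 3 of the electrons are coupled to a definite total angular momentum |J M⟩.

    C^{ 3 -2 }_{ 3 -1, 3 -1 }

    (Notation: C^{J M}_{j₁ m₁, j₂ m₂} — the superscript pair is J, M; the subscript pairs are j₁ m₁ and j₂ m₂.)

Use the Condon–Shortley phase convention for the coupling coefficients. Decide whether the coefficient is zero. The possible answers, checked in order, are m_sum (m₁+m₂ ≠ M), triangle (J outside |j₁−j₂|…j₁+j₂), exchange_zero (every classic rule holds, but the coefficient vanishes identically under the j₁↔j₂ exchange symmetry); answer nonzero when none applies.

m-sum: m₁+m₂ = -1+(-1) = -2, M = -2  ✓
triangle: |j₁−j₂| = 0 ≤ J = 3 ≤ j₁+j₂ = 6  ✓
exchange: j₁=j₂ and m₁=m₂, and (−1)^(j₁+j₂−J) = (−1)^3 = −1 forces ⟨j₁m₁;j₂m₂|JM⟩ = −⟨j₂m₂;j₁m₁|JM⟩ = −⟨j₁m₁;j₂m₂|JM⟩ ⇒ the coefficient vanishes identically
Racah sum check: Σ_k collapses to 0 ⇒ CG = 0

exchange_zero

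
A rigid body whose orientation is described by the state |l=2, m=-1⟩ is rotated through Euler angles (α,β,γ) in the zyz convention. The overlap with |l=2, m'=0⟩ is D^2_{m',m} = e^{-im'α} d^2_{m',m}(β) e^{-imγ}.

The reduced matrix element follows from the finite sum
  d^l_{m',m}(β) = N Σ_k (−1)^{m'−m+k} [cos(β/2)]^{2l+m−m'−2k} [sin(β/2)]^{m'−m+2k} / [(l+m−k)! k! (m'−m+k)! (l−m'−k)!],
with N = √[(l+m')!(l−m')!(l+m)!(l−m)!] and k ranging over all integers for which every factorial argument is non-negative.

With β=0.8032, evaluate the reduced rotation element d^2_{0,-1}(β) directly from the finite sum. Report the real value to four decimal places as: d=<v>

d=-0.6120

d^2_{0,-1}(β=0.8032) via the finite sum:
c=cos(0.803200/2)=0.920437, s=sin(0.803200/2)=0.390892; N=√[2·2·1·6]=4.898979
Admissible k: 0..1 (factorial args all ≥0)
  k=0: (−1)^1·4.8990/(2)·0.9204^3·0.3909^1 = -0.746644
  k=1: (−1)^2·4.8990/(2)·0.9204^1·0.3909^3 = +0.134660
d^2_{0,-1}(0.8032) = -0.746644 +0.134660 = -0.611984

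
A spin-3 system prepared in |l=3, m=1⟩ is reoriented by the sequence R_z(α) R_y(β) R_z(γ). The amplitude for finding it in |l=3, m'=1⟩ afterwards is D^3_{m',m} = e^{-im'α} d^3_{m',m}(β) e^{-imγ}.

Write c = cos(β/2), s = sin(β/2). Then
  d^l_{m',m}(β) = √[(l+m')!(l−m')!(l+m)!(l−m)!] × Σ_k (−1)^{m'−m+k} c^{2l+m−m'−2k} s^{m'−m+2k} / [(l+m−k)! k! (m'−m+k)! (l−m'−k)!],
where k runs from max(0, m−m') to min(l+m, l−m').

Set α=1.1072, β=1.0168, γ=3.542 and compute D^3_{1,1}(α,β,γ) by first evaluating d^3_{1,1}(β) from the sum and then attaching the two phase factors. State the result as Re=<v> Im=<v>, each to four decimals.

Re=0.0254 Im=-0.4016

First d^3_{1,1}(β=1.0168), then the phase factors e^{-i(1)α} and e^{-i(1)γ}:
Half-angle: c=0.873524, s=0.486780. N=√(24·2·24·2)=48.000000
k∈{0,1,2} keeps every argument non-negative
  k=0: (−1)^0·48.0000/(48)·0.8735^6·0.4868^0 = +0.444274
  k=1: (−1)^1·48.0000/(6)·0.8735^4·0.4868^2 = -1.103713
  k=2: (−1)^2·48.0000/(8)·0.8735^2·0.4868^4 = +0.257059
d^3_{1,1}(1.0168) = +0.444274 -1.103713 +0.257059 = -0.402380
D = (+0.447168-0.894450i)·(-0.402380)·(-0.920902+0.389794i) = +0.025409-0.401577i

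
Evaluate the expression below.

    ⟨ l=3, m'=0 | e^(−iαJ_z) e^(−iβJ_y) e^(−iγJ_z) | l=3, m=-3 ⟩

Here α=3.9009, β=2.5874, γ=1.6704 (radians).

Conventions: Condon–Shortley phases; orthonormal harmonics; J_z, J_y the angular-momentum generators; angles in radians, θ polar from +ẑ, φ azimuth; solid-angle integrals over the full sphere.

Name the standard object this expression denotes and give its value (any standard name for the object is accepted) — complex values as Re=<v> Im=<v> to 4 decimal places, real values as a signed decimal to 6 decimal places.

This is a Wigner D-matrix element — the rotation-matrix element ⟨l m'| R(α,β,γ) |l m⟩ in the angular-momentum basis.
D^3_{0,-3}(3.9009,2.5874,1.6704) = e^{-i·0·3.9009}·d^3_{0,-3}(2.5874)·e^{-i·-3·1.6704}. Compute d first:
Half-angle: c=0.273564, s=0.961854. N=√(6·6·1·720)=160.996894
k∈{0} keeps every argument non-negative
  k=0: (−1)^3·160.9969/(36)·0.2736^3·0.9619^3 = -0.081474
d^3_{0,-3}(2.5874) = -0.081474
D = (+1.000000+0.000000i)·(-0.081474)·(+0.294384-0.955687i) = -0.023985+0.077864i

Wigner D-matrix element, Re=-0.0240 Im=0.0779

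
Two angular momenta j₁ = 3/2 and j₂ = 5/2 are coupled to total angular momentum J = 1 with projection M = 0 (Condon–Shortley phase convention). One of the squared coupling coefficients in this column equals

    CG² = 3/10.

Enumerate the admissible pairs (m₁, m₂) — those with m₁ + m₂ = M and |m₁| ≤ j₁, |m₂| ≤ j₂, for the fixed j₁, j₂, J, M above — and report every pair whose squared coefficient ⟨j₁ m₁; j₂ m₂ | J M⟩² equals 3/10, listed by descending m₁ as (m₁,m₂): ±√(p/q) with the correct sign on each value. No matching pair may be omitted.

(1/2,-1/2): −√(3/10); (-1/2,1/2): +√(3/10)

Admissible pairs with m₁+m₂ = M = 0: (-3/2,3/2), (-1/2,1/2), (1/2,-1/2), (3/2,-3/2)
  (m₁,m₂)=(3/2,-3/2): CG² = 1/5, CG = +√(1/5)
  (m₁,m₂)=(1/2,-1/2): CG² = 3/10, CG = −√(3/10)   ← matches the target
  (m₁,m₂)=(-1/2,1/2): CG² = 3/10, CG = +√(3/10)   ← matches the target
  (m₁,m₂)=(-3/2,3/2): CG² = 1/5, CG = −√(1/5)
Pairs with CG² = 3/10: (1/2,-1/2): −√(3/10); (-1/2,1/2): +√(3/10)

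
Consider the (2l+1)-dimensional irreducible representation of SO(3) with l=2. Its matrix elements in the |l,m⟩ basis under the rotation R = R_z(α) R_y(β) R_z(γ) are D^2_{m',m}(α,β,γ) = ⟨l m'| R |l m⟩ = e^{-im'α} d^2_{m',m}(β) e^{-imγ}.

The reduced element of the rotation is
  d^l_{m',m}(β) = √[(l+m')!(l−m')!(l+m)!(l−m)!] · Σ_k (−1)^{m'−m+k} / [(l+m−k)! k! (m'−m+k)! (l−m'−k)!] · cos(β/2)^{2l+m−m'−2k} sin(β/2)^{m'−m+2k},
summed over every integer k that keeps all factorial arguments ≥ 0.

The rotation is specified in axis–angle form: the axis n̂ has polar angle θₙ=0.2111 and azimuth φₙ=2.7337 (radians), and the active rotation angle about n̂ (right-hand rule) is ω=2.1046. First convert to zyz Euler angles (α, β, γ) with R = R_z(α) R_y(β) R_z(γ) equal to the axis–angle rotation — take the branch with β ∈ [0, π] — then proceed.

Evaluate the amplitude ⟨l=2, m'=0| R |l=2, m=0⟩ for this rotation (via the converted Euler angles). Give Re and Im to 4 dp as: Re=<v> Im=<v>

Re=0.8078 Im=0.0000

Axis–angle → zyz. n̂ = (sinθₙcosφₙ, sinθₙsinφₙ, cosθₙ) = (-0.192345, +0.083118, +0.977801), ω = 2.1046.
R = I cosω + sinω [n̂]ₓ + (1−cosω) n̂n̂ᵀ gives
  R = [-0.452991, -0.865889, -0.212216; +0.817646, -0.498388, +0.288211; -0.355324, -0.042961, +0.933755]
β = atan2(√(R₁₃²+R₂₃²), R₃₃) = 0.366031; α = atan2(R₂₃, R₁₃) mod 2π = 2.205486; γ = atan2(R₃₂, −R₃₁) mod 2π = 6.162864
D^2_{0,0}(2.2055,0.3660,6.1629) = e^{-i·0·2.2055}·d^2_{0,0}(0.3660)·e^{-i·0·6.1629}. Compute d first:
c=cos(0.366031/2)=0.983299, s=sin(0.366031/2)=0.181995; N=√[2·2·2·2]=4.000000
The bounds max(0,m−m')=0 and min(l+m,l−m')=2 give 3 terms
  k=0: (−1)^0·4.0000/(4)·0.9833^4·0.1820^0 = +0.934852
  k=1: (−1)^1·4.0000/(1)·0.9833^2·0.1820^2 = -0.128101
  k=2: (−1)^2·4.0000/(4)·0.9833^0·0.1820^4 = +0.001097
d^2_{0,0}(0.3660) = +0.934852 -0.128101 +0.001097 = +0.807849
Attach z-rotation phases: D = e^{-i(0)(2.2055)}·(+0.807849)·e^{-i(0)(6.1629)} = +0.807849+0.000000i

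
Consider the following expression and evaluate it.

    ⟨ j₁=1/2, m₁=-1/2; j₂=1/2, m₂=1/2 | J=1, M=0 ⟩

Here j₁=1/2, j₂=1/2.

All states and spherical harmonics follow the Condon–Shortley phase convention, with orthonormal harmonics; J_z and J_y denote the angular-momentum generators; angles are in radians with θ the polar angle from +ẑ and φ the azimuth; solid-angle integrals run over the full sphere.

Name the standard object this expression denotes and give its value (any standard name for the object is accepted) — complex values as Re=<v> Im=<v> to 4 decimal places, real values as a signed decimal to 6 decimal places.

This is a Clebsch–Gordan (vector-coupling) coefficient.
j₁+j₂−J=0  J+j₁−j₂=1  J−j₁+j₂=1  j₁+j₂+J+1=3
(j₁±m₁, j₂±m₂, J±M) = (0,1,1,0,1,1)
P² = 1/2
sum k=0..0:
  [0] +1/1 = 1
S = 1
C² = P²·S² = 1/2 ; C = +0.707107

Clebsch–Gordan coefficient, +√(1/2) ≈ +0.707107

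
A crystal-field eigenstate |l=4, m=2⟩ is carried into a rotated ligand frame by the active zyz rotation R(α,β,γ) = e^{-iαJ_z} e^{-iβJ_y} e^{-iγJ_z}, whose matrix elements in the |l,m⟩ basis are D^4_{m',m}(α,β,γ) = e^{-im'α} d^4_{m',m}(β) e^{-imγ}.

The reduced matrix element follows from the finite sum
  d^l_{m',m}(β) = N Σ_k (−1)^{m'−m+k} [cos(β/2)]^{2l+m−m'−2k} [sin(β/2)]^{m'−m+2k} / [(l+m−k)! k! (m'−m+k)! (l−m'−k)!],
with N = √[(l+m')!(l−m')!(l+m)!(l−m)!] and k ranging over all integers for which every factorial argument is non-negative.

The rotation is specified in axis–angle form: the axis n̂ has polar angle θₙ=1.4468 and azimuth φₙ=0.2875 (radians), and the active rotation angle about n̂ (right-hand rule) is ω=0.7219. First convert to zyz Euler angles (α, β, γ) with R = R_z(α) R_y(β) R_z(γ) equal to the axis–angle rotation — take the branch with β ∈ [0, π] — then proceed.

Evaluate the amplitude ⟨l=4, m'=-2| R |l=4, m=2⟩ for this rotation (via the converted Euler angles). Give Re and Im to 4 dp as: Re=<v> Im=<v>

Re=0.0632 Im=0.1413

Axis–angle → zyz. n̂ = (sinθₙcosφₙ, sinθₙsinφₙ, cosθₙ) = (+0.951593, +0.281379, +0.123679), ω = 0.7219.
R = I cosω + sinω [n̂]ₓ + (1−cosω) n̂n̂ᵀ gives
  R = [+0.976435, -0.014937, +0.215296; +0.148520, +0.770301, -0.620143; -0.156580, +0.637505, +0.754367]
β = atan2(√(R₁₃²+R₂₃²), R₃₃) = 0.716107; α = atan2(R₂₃, R₁₃) mod 2π = 5.046542; γ = atan2(R₃₂, −R₃₁) mod 2π = 1.329950
First d^4_{-2,2}(β=0.7161), then the phase factors e^{-i(-2)α} and e^{-i(2)γ}:
Half-angle: c=0.936581, s=0.350452. N=√(2·720·720·2)=1440.000000
k: max(0,(2)−(-2))=4 … min(4+(2),4−(-2))=6
  k=4: (−1)^0·1440.0000/(96)·0.9366^4·0.3505^4 = +0.174094
  k=5: (−1)^1·1440.0000/(120)·0.9366^2·0.3505^6 = -0.019500
  k=6: (−1)^2·1440.0000/(1440)·0.9366^0·0.3505^8 = +0.000228
d^4_{-2,2}(0.7161) = +0.174094 -0.019500 +0.000228 = +0.154822
D = (-0.784872-0.619658i)·(+0.154822)·(-0.886212-0.463280i) = +0.063243+0.141316i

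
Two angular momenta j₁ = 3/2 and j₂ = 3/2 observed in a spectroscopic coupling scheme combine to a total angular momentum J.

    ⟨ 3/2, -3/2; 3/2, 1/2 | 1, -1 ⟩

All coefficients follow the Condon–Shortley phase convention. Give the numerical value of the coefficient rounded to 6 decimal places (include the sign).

+√(3/10) ≈ +0.547723

j₁+j₂−J=2  J+j₁−j₂=1  J−j₁+j₂=1  j₁+j₂+J+1=5
(j₁±m₁, j₂±m₂, J±M) = (0,3,2,1,0,2)
P² = 6/5
sum k=2..2:
  [2] +1/2 = 1/2
S = 1/2
C² = P²·S² = 3/10 ; C = +0.547723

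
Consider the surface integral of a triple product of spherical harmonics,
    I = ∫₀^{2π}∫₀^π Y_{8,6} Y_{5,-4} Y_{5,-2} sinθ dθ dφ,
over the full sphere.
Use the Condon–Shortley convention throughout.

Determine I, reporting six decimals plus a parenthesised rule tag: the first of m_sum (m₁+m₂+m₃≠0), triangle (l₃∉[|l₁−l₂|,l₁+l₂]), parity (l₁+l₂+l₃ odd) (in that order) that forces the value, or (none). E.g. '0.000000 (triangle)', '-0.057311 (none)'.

-0.023187 (none)

Checks pass: Σm=0; 18 even; l₃=5∈[3,13].
(2·8+1)(2·5+1)(2·5+1) = 2057
Δ: 8! 8! 2! / 19! → 1/37413090
sum: t=3:−1/1036800 t=4:+1/331776 t=5:−1/1036800 = 1/921600
3j²(8 5 5; 0 0 0) = Δ·Π!·Σ² = 490/46189  (sign -1)
sum: t=0:+1/58060800 t=1:−1/50803200 = -1/406425600
3j²(8 5 5; 6 -4 -2) = Δ·Π!·Σ² = 1/3230  (sign +1)
combine: 4πI² = 2057·490/46189·1/3230 = 539/79781
take √, sign -1: I = -0.02318674
No selection rule forces the value: the integral is nonzero (none).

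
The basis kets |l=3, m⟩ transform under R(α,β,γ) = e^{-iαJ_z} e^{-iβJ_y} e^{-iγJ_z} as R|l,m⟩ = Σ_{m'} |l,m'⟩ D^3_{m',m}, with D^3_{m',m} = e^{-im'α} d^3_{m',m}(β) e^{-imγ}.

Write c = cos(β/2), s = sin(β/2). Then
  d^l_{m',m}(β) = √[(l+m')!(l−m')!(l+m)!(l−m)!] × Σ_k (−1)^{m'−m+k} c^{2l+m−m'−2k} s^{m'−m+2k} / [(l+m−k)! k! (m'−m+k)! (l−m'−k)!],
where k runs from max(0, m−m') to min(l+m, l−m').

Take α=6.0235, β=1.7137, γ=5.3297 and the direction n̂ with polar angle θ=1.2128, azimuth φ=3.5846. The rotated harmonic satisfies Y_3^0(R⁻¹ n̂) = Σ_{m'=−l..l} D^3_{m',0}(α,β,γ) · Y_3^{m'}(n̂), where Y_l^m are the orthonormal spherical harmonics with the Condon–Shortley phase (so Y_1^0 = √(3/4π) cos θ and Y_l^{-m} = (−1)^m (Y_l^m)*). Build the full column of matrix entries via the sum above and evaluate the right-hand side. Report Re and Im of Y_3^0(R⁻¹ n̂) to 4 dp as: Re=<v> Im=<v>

Re=0.0374 Im=0.0000

Need the full column D^3_{m',0} for m'=−3..3 at α=6.0235, β=1.7137, γ=5.3297.
cos(β/2)=0.654821, sin(β/2)=0.755784
d^3_{-3,0}: single k=3 term ⇒ +0.542096;  D = +0.385743-0.380881i
d^3_{-2,0}: k∈[2..3] ⇒ +0.575237 -0.766296 = -0.191058;  D = -0.165864+0.094829i
d^3_{-1,0}: k∈[1..3] ⇒ +0.315212 -1.259717 +0.559372 = -0.385133;  D = -0.372220+0.098893i
d^3_{0,0}: k∈[0..3] ⇒ +0.078838 -0.945212 +1.259152 -0.186374 = +0.206405;  D = +0.206405+0.000000i
d^3_{1,0}: k∈[0..2] ⇒ -0.315212 +1.259717 -0.559372 = +0.385133;  D = +0.372220+0.098893i
d^3_{2,0}: k∈[0..1] ⇒ +0.575237 -0.766296 = -0.191058;  D = -0.165864-0.094829i
d^3_{3,0}: single k=0 term ⇒ -0.542096;  D = -0.385743-0.380881i
Y_3^{m'}(θ=1.2128,φ=3.5846) and Σ D·Y over m':
  (+0.3857-0.3809i)·(-0.0821+0.3328i)  (-0.1659+0.0948i)·(+0.1987-0.2433i)  (-0.3722+0.0989i)·(+0.1056-0.0501i)  (+0.2064+0.0000i)·(-0.3120+0.0000i)  (+0.3722+0.0989i)·(-0.1056-0.0501i)  (-0.1659-0.0948i)·(+0.1987+0.2433i)  (-0.3857-0.3809i)·(+0.0821+0.3328i)
Y_3^0(R⁻¹ n̂) = +0.037353+0.000000i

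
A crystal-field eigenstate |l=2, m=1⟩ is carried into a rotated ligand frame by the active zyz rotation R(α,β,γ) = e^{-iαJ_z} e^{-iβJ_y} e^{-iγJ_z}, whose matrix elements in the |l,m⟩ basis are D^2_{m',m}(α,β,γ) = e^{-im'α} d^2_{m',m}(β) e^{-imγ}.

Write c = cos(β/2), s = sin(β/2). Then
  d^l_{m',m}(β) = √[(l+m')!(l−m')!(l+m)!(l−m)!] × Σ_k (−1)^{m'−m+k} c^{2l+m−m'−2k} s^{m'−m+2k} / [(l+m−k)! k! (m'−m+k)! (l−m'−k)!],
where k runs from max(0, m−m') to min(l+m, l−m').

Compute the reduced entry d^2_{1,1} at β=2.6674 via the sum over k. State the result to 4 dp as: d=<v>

d=-0.1533

d^2_{1,1}(β=2.6674) via the finite sum:
c=cos(2.667400/2)=0.234881, s=sin(2.667400/2)=0.972024; N=√[6·1·6·1]=6.000000
Admissible k: 0..1 (factorial args all ≥0)
  k=0: (−1)^0·6.0000/(6)·0.2349^4·0.9720^0 = +0.003044
  k=1: (−1)^1·6.0000/(2)·0.2349^2·0.9720^2 = -0.156377
d^2_{1,1}(2.6674) = +0.003044 -0.156377 = -0.153333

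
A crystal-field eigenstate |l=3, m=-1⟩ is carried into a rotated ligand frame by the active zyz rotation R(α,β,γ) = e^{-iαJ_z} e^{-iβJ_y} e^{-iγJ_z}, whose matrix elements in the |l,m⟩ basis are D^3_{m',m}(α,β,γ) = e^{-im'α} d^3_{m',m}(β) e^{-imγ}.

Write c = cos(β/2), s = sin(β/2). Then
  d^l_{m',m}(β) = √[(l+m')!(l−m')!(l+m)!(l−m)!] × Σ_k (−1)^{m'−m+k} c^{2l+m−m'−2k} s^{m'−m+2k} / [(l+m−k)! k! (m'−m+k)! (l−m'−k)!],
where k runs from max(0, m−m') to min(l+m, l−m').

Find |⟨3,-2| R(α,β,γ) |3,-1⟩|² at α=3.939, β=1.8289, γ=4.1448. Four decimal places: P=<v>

Split into d^3_{-2,-1}(β=1.8289) × two z-phases.
With c≡cos(β/2)=0.610226 and s≡sin(β/2)=0.792227, N=[1·120·2·24]^{1/2}=75.894664
k: max(0,(-1)−(-2))=1 … min(3+(-1),3−(-2))=2
  k=1: (−1)^0·75.8947/(24)·0.6102^5·0.7922^1 = +0.211985
  k=2: (−1)^1·75.8947/(12)·0.6102^3·0.7922^3 = -0.714582
d^3_{-2,-1}(1.8289) = +0.211985 -0.714582 = -0.502597
|D^3_{-2,-1}|² = |d^3_{-2,-1}(β)|² = (-0.502597)² = 0.252604 (the z-rotation phases have unit modulus)

P=0.2526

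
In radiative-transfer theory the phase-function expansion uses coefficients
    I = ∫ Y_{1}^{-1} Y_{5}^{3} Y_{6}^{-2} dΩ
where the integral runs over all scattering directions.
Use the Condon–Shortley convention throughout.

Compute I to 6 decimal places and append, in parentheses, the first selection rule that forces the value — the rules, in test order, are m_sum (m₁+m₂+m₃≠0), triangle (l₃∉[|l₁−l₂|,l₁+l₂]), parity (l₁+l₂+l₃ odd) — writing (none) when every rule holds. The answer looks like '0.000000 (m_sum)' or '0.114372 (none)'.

0.100084 (none)

m-sum 0 ✓  L=12 even ✓  4≤6≤6 ✓
Π(2lᵢ+1) = 3×11×13 = 429
triangle coeff Δ(1,5,6) = 1/858
Σ_t [0,0]: t=0:+1/14400 = 1/14400
(3j)²=6/143 [(1 5 6; 0 0 0)], sign=+1
Σ_t [0,0]: t=0:+1/161280 = 1/161280
(3j)²=1/143 [(1 5 6; -1 3 -2)], sign=+1
⇒ 4πI² = 18/143
I = (+1)√(18/143/(4π)) = 0.10008369
No selection rule forces the value: the integral is nonzero (none).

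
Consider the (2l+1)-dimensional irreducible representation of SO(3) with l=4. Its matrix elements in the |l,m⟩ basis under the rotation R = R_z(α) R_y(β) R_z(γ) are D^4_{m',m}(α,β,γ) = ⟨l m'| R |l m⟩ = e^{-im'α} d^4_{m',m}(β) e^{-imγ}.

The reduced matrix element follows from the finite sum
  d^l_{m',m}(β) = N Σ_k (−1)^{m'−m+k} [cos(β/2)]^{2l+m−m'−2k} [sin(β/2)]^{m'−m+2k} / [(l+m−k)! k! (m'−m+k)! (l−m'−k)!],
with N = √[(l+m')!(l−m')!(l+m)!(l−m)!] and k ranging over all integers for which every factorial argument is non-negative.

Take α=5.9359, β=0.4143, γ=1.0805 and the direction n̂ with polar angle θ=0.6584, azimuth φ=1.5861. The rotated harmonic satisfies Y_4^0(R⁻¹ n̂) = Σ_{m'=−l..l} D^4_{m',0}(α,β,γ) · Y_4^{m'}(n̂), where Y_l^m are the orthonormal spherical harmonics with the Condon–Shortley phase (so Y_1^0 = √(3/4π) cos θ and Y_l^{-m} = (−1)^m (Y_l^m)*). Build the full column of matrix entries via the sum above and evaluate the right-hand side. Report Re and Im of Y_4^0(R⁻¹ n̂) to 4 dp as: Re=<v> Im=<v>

Need the full column D^4_{m',0} for m'=−4..4 at α=5.9359, β=0.4143, γ=1.0805.
cos(β/2)=0.978621, sin(β/2)=0.205672
d^4_{-4,0}: single k=4 term ⇒ +0.013731;  D = +0.002481-0.013505i
d^4_{-3,0}: k∈[3..4] ⇒ +0.092397 -0.004081 = +0.088316;  D = +0.044566-0.076247i
d^4_{-2,0}: k∈[2..4] ⇒ +0.352499 -0.041519 +0.000688 = +0.311667;  D = +0.239463-0.199485i
d^4_{-1,0}: k∈[1..4] ⇒ +0.790663 -0.209538 +0.009255 -0.000068 = +0.590312;  D = +0.555070-0.200911i
d^4_{0,0}: k∈[0..4] ⇒ +0.841233 -0.594506 +0.059082 -0.001160 +0.000003 = +0.304653;  D = +0.304653+0.000000i
d^4_{1,0}: k∈[0..3] ⇒ -0.790663 +0.209538 -0.009255 +0.000068 = -0.590312;  D = -0.555070-0.200911i
d^4_{2,0}: k∈[0..2] ⇒ +0.352499 -0.041519 +0.000688 = +0.311667;  D = +0.239463+0.199485i
d^4_{3,0}: k∈[0..1] ⇒ -0.092397 +0.004081 = -0.088316;  D = -0.044566-0.076247i
d^4_{4,0}: single k=0 term ⇒ +0.013731;  D = +0.002481+0.013505i
Y_4^{m'}(θ=0.6584,φ=1.5861) and Σ D·Y over m':
  (+0.0025-0.0135i)·(+0.0619-0.0038i)  (+0.0446-0.0762i)·(+0.0104+0.2265i)  (+0.2395-0.1995i)·(-0.4230+0.0130i)  (+0.5551-0.2009i)·(-0.0048-0.3158i)  (+0.3047+0.0000i)·(-0.2189+0.0000i)  (-0.5551-0.2009i)·(+0.0048-0.3158i)  (+0.2395+0.1995i)·(-0.4230-0.0130i)  (-0.0446-0.0762i)·(-0.0104+0.2265i)  (+0.0025+0.0135i)·(+0.0619+0.0038i)
Y_4^0(R⁻¹ n̂) = -0.360702+0.000000i

Re=-0.3607 Im=0.0000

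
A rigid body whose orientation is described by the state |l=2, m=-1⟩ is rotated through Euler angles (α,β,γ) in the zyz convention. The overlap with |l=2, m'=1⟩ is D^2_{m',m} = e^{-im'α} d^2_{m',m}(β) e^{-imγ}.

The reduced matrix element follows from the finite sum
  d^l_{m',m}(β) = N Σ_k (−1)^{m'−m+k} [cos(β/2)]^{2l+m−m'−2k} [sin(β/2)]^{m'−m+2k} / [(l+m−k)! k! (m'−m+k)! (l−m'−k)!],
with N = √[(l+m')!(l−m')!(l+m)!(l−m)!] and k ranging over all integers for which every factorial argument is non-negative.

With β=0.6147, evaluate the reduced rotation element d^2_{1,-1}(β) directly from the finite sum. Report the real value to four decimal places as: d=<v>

d=0.2411

d^2_{1,-1}(β=0.6147) via the finite sum:
c=cos(0.614700/2)=0.953139, s=sin(0.614700/2)=0.302534; N=√[6·1·1·6]=6.000000
The bounds max(0,m−m')=0 and min(l+m,l−m')=1 give 2 terms
  k=0: (−1)^2·6.0000/(2)·0.9531^2·0.3025^2 = +0.249449
  k=1: (−1)^3·6.0000/(6)·0.9531^0·0.3025^4 = -0.008377
d^2_{1,-1}(0.6147) = +0.249449 -0.008377 = +0.241072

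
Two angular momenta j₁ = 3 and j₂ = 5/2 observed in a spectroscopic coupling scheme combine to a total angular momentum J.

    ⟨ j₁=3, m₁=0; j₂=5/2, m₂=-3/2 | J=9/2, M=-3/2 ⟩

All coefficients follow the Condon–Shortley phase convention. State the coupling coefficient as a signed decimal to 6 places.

√[10·1!5!4!/11! · 3!3!1!4!3!6!] = √(207360/77)
  +(−1)^0/∏(0,1,3,1,2,3)! = 1/72  (running 1/72)
  +(−1)^1/∏(1,0,2,0,3,4)! = -1/288  (running 1/96)
⟨..|..⟩ = √(207360/77)·(1/96) = +0.540562

+0.540562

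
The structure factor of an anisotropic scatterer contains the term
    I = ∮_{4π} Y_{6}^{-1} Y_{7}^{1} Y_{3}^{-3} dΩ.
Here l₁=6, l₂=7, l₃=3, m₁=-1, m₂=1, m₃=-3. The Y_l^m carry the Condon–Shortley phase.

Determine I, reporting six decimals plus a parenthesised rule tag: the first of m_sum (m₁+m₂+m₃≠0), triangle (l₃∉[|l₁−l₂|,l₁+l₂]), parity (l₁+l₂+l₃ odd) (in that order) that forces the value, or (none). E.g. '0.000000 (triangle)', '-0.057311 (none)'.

-1 + 1 − 3 = -3 ≠ 0: azimuthal integral kills it; I = 0

0.000000 (m_sum)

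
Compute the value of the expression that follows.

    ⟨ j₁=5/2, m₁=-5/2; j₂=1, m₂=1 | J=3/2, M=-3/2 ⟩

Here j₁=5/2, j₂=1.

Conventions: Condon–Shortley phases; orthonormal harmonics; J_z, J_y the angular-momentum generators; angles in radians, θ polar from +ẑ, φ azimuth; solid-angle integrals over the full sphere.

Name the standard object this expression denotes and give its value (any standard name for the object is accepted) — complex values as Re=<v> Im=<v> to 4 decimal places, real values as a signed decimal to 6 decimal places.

This is a Clebsch–Gordan (vector-coupling) coefficient.
triangle: 2!*3!*0!/6! = 12/720
(j±m)!: 0!*5!*2!*0!*0!*3! = 1440
prefactor² = (2J+1)*Δ*N² = 96
  k=2: +1/(2!*0!*3!*0!*0!*0!) = 1/12
Σ = 1/12  ⇒  CG² = 96*(1/12)² = 2/3
CG = +√(2/3) = +0.816497

Clebsch–Gordan coefficient, +√(2/3) ≈ +0.816497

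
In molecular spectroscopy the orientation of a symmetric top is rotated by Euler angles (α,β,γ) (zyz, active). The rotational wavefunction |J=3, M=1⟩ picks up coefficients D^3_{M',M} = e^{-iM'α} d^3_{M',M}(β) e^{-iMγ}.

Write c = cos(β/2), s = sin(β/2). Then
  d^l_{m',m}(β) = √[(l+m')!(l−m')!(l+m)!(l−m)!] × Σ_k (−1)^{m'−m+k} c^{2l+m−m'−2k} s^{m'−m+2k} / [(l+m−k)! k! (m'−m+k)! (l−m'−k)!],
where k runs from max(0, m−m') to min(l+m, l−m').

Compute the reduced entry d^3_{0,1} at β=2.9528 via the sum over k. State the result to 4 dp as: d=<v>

d^3_{0,1}(β=2.9528) via the finite sum:
With c≡cos(β/2)=0.094256 and s≡sin(β/2)=0.995548, N=[6·6·24·2]^{1/2}=41.569219
The bounds max(0,m−m')=1 and min(l+m,l−m')=3 give 3 terms
  k=1: (−1)^0·41.5692/(12)·0.0943^5·0.9955^1 = +0.000026
  k=2: (−1)^1·41.5692/(4)·0.0943^3·0.9955^3 = -0.008587
  k=3: (−1)^2·41.5692/(12)·0.0943^1·0.9955^5 = +0.319309
d^3_{0,1}(2.9528) = +0.000026 -0.008587 +0.319309 = +0.310748

d=0.3107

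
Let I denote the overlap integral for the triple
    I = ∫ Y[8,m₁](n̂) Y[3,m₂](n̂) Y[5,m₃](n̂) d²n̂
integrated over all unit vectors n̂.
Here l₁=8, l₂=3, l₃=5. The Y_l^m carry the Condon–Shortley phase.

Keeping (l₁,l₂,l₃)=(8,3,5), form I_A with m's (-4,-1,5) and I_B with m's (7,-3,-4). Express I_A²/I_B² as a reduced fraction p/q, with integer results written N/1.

6/455

Same 8,3,5: normalisation and zero-m 3j drop out of the ratio.
A: Δ: 6! 10! 0! / 17! → 1/136136; sum: t=2:+1/174182400 = 1/174182400; 3j²(8 3 5; -4 -1 5) = Δ·Π!·Σ² = 3/6188  (sign +1)
B: Δ: 6! 10! 0! / 17! → 1/136136; sum: t=0:+1/261273600 = 1/261273600; 3j²(8 3 5; 7 -3 -4) = Δ·Π!·Σ² = 5/136  (sign -1)
I_A²/I_B² = (3/6188)/(5/136) = 6/455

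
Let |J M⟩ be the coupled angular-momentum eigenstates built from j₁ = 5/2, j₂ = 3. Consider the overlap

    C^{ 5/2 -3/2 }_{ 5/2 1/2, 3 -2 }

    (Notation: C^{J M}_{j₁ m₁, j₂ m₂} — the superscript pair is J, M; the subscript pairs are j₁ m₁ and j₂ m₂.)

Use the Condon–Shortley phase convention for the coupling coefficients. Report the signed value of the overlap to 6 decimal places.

−√(1/14) = -0.267261

√[6·3!2!3!/9! · 3!2!1!5!1!4!] = √(288/7)
  +(−1)^0/∏(0,3,2,1,0,2)! = 1/24  (running 1/24)
  +(−1)^1/∏(1,2,1,0,1,3)! = -1/12  (running -1/24)
⟨..|..⟩ = √(288/7)·(-1/24) = -0.267261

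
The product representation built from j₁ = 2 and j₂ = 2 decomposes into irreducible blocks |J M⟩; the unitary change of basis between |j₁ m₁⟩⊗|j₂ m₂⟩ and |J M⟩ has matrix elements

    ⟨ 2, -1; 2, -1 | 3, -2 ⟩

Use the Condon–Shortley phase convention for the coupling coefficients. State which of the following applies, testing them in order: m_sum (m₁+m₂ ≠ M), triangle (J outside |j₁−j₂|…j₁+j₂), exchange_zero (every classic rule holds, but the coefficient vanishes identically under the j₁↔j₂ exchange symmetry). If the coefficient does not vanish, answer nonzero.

exchange_zero

m-sum: m₁+m₂ = -1+(-1) = -2, M = -2  ✓
triangle: |j₁−j₂| = 0 ≤ J = 3 ≤ j₁+j₂ = 4  ✓
exchange: j₁=j₂ and m₁=m₂, and (−1)^(j₁+j₂−J) = (−1)^1 = −1 forces ⟨j₁m₁;j₂m₂|JM⟩ = −⟨j₂m₂;j₁m₁|JM⟩ = −⟨j₁m₁;j₂m₂|JM⟩ ⇒ the coefficient vanishes identically
Racah sum check: Σ_k collapses to 0 ⇒ CG = 0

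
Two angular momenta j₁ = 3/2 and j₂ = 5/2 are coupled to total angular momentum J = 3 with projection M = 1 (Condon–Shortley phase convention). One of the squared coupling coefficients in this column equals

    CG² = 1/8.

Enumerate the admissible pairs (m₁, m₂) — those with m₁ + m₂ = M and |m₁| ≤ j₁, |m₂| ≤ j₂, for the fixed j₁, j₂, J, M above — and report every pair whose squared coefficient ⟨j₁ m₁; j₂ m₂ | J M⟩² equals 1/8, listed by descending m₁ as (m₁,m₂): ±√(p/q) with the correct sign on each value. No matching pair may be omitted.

(-3/2,5/2): −√(1/8)

Admissible pairs with m₁+m₂ = M = 1: (-3/2,5/2), (-1/2,3/2), (1/2,1/2), (3/2,-1/2)
  (m₁,m₂)=(3/2,-1/2): CG² = 9/20, CG = +√(9/20)
  (m₁,m₂)=(1/2,1/2): CG² = 1/60, CG = +√(1/60)
  (m₁,m₂)=(-1/2,3/2): CG² = 49/120, CG = −√(49/120)
  (m₁,m₂)=(-3/2,5/2): CG² = 1/8, CG = −√(1/8)   ← matches the target
Pairs with CG² = 1/8: (-3/2,5/2): −√(1/8)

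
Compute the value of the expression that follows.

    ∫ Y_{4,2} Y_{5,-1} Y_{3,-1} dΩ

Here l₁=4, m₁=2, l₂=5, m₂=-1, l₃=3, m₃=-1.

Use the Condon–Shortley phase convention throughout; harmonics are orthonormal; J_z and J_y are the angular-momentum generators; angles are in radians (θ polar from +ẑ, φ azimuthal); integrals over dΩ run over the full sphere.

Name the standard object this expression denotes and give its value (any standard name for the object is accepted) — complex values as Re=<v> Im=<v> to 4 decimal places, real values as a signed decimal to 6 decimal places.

Gaunt coefficient, +0.106335

This is a Gaunt coefficient — the integral of a triple product of spherical harmonics over the sphere.
Rules hold: Σm=0, L=12 even, 1≤3≤9.
N = 9·11·7 = 693
Δ = 6!·2!·4!/13! = 1/180180
Racah Σ t=2..4: t=2:+1/576 t=3:−1/144 t=4:+1/576 = -1/288
⇒ 3j(4 5 3; 0 0 0)² = 20/1001, sgn +1
Racah Σ t=0..2: t=0:+1/34560 t=1:−1/720 t=2:+1/384 = 43/34560
⇒ 3j(4 5 3; 2 -1 -1)² = 1849/180180, sgn +1
4πI² = N·(3j₀)²·(3jₘ)² = 1849/13013
I = +1·√(0.142089/4π) = 0.10633465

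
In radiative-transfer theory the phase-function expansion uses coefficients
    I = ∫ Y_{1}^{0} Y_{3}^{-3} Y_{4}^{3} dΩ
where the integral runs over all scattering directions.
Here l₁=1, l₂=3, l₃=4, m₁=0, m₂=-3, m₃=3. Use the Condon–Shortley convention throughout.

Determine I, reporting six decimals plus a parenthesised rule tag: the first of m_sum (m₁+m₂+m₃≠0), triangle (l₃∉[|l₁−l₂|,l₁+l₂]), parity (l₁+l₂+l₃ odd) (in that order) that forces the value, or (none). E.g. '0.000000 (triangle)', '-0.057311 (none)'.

Rules hold: Σm=0, L=8 even, 2≤4≤4.
N = 3·7·9 = 189
Δ = 0!·2!·6!/9! = 1/252
Racah Σ t=0..0: t=0:+1/36 = 1/36
⇒ 3j(1 3 4; 0 0 0)² = 4/63, sgn +1
Racah Σ t=0..0: t=0:+1/720 = 1/720
⇒ 3j(1 3 4; 0 -3 3)² = 1/36, sgn -1
4πI² = N·(3j₀)²·(3jₘ)² = 1/3
I = -1·√(0.333333/4π) = -0.16286750
No selection rule forces the value: the integral is nonzero (none).

-0.162868 (none)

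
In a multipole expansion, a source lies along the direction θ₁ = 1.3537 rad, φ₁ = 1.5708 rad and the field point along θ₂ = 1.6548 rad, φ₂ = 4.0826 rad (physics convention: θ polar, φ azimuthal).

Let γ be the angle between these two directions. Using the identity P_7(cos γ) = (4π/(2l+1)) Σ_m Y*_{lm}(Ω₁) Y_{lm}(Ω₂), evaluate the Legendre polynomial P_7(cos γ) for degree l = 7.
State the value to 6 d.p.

0.256829

Term-by-term m-sum for l=7 (normalisation 4π/15 = 0.837758):
  m=-7: Y*=(0.000011, -0.423442)  Y=(-0.465478, 0.145963)  product (0.061802, 0.197104)
  m=-6: Y*=(-0.349470, -0.000008)  Y=(-0.123538, -0.091431)  product (0.043172, 0.031953)
  m=-5: Y*=(0.000002, -0.129314)  Y=(-0.002408, 0.327502)  product (0.042351, 0.000312)
  m=-4: Y*=(-0.344531, -0.000005)  Y=(-0.143460, 0.102946)  product (0.049427, -0.035467)
  m=-3: Y*=(0.000000, -0.025317)  Y=(0.264310, 0.087170)  product (0.002207, -0.006691)
  m=-2: Y*=(-0.327937, -0.000002)  Y=(0.056812, 0.176614)  product (-0.018630, -0.057918)
  m=-1: Y*=(-0.000000, 0.015013)  Y=(0.152723, -0.209557)  product (0.003146, 0.002293)
  m=+0: Y*=(-0.321143, -0.000000)  Y=(0.188019, 0.000000)  product (-0.060381, -0.000000)
  m=+1: Y*=(0.000000, 0.015013)  Y=(-0.152723, -0.209557)  product (0.003146, -0.002293)
  m=+2: Y*=(-0.327937, 0.000002)  Y=(0.056812, -0.176614)  product (-0.018630, 0.057918)
  m=+3: Y*=(-0.000000, -0.025317)  Y=(-0.264310, 0.087170)  product (0.002207, 0.006691)
  m=+4: Y*=(-0.344531, 0.000005)  Y=(-0.143460, -0.102946)  product (0.049427, 0.035467)
  m=+5: Y*=(-0.000002, -0.129314)  Y=(0.002408, 0.327502)  product (0.042351, -0.000312)
  m=+6: Y*=(-0.349470, 0.000008)  Y=(-0.123538, 0.091431)  product (0.043172, -0.031953)
  m=+7: Y*=(-0.000011, -0.423442)  Y=(0.465478, 0.145963)  product (0.061802, -0.197104)
Accumulated sum (0.306567, 0.000000); after 4π/(2l+1) scaling, (0.256829, 0.000000) ⇒ P_7 = 0.256829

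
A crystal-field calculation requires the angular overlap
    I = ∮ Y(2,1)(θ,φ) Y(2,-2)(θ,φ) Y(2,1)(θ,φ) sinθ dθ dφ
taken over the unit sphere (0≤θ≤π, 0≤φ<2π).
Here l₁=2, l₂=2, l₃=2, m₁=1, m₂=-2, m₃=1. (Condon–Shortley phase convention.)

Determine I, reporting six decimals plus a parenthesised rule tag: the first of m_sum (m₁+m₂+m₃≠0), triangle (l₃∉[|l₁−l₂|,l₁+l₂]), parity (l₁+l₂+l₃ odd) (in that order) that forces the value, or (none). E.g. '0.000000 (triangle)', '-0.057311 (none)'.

0.220728 (none)

m-sum 0 ✓  L=6 even ✓  0≤2≤4 ✓
Π(2lᵢ+1) = 5×5×5 = 125
triangle coeff Δ(2,2,2) = 1/630
Σ_t [0,2]: t=0:+1/8 t=1:−1/1 t=2:+1/8 = -3/4
(3j)²=2/35 [(2 2 2; 0 0 0)], sign=-1
Σ_t [0,0]: t=0:+1/4 = 1/4
(3j)²=3/35 [(2 2 2; 1 -2 1)], sign=-1
⇒ 4πI² = 30/49
I = (+1)√(30/49/(4π)) = 0.22072812
No selection rule forces the value: the integral is nonzero (none).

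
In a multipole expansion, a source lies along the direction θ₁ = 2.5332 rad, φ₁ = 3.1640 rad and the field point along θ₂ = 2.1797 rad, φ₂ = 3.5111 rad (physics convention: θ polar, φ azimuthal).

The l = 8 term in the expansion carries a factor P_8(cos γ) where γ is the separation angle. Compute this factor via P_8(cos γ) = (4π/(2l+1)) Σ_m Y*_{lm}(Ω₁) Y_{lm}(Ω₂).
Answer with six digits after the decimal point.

Addition theorem: P_8(cos γ) = (4π/17) Σ_m Y*_{lm}(Ω₁) Y_{lm}(Ω₂), m = −8…8:
  term(m=-8) = -0.000579-0.000221i   from Y*(Ω₁)=+0.005775+0.001047i, Y(Ω₂)=-0.103831-0.019488i
  term(m=-7) = -0.007520-0.006488i   from Y*(Ω₁)=+0.033293+0.005265i, Y(Ω₂)=-0.250424-0.155279i
  term(m=-6) = -0.026200-0.046642i   from Y*(Ω₁)=+0.118330+0.016005i, Y(Ω₂)=-0.269794-0.357674i
  term(m=-5) = -0.015606-0.093894i   from Y*(Ω₁)=+0.287131+0.032304i, Y(Ω₂)=-0.090003-0.316881i
  term(m=-4) = -0.007139+0.038706i   from Y*(Ω₁)=+0.466076+0.041886i, Y(Ω₂)=-0.007791+0.083746i
  term(m=-3) = -0.078812+0.134666i   from Y*(Ω₁)=+0.423921+0.028540i, Y(Ω₂)=-0.163783+0.328694i
  term(m=-2) = -0.000363+0.000302i   from Y*(Ω₁)=+0.004331+0.000194i, Y(Ω₂)=-0.080512+0.073369i
  term(m=-1) = -0.123359+0.044625i   from Y*(Ω₁)=-0.409484-0.009177i, Y(Ω₂)=+0.298663-0.115671i
  term(m=+0) = -0.022866-0.000000i   from Y*(Ω₁)=-0.142877-0.000000i, Y(Ω₂)=+0.160043+0.000000i
  term(m=+1) = -0.123359-0.044625i   from Y*(Ω₁)=+0.409484-0.009177i, Y(Ω₂)=-0.298663-0.115671i
  term(m=+2) = -0.000363-0.000302i   from Y*(Ω₁)=+0.004331-0.000194i, Y(Ω₂)=-0.080512-0.073369i
  term(m=+3) = -0.078812-0.134666i   from Y*(Ω₁)=-0.423921+0.028540i, Y(Ω₂)=+0.163783+0.328694i
  term(m=+4) = -0.007139-0.038706i   from Y*(Ω₁)=+0.466076-0.041886i, Y(Ω₂)=-0.007791-0.083746i
  term(m=+5) = -0.015606+0.093894i   from Y*(Ω₁)=-0.287131+0.032304i, Y(Ω₂)=+0.090003-0.316881i
  term(m=+6) = -0.026200+0.046642i   from Y*(Ω₁)=+0.118330-0.016005i, Y(Ω₂)=-0.269794+0.357674i
  term(m=+7) = -0.007520+0.006488i   from Y*(Ω₁)=-0.033293+0.005265i, Y(Ω₂)=+0.250424-0.155279i
  term(m=+8) = -0.000579+0.000221i   from Y*(Ω₁)=+0.005775-0.001047i, Y(Ω₂)=-0.103831+0.019488i
Σ over m = -0.542023+0.000000i; ×(4π/17) → -0.400662+0.000000i. Real part: -0.400662

-0.400662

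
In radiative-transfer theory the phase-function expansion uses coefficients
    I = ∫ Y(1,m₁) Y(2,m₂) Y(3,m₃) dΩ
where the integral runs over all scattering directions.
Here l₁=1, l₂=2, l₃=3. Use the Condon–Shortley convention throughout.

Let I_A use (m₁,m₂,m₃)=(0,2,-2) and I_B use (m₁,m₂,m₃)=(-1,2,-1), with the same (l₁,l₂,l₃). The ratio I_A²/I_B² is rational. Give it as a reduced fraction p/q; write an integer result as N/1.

5/1

Same 1,2,3: normalisation and zero-m 3j drop out of the ratio.
A: Δ: 0! 2! 4! / 7! → 1/105; sum: t=0:+1/24 = 1/24; 3j²(1 2 3; 0 2 -2) = Δ·Π!·Σ² = 1/21  (sign -1)
B: Δ: 0! 2! 4! / 7! → 1/105; sum: t=0:+1/48 = 1/48; 3j²(1 2 3; -1 2 -1) = Δ·Π!·Σ² = 1/105  (sign +1)
I_A²/I_B² = (1/21)/(1/105) = 5/1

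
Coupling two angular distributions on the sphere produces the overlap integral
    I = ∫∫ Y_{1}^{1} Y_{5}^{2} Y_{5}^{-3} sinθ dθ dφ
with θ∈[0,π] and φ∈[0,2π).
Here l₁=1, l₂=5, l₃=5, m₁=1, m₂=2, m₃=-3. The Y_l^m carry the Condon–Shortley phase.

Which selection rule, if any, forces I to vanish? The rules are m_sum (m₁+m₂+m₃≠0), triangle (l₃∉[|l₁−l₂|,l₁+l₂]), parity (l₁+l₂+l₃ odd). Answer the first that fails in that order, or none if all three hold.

m₁+m₂+m₃ = 1 + 2 − 3 = 0  ✓
triangle: |1−5|=4 ≤ l₃=5 ≤ 1+5=6  ✓
parity: l₁+l₂+l₃ = 11 is odd  ✗

parity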